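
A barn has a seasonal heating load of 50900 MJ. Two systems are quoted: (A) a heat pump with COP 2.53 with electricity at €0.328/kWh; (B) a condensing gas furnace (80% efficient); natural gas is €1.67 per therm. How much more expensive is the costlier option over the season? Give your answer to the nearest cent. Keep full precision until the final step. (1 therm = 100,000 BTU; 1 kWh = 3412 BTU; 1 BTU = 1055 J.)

€826.05

Heat load = 50900 MJ = 50,900,000,000 J / 1055 = 48,246,445 BTU
Gas: input = 48,246,445 / 0.80 = 60,308,057 BTU = 603.1 therm → 603.1 × €1.67 = €1,007.14
Heat pump: 48,246,445 BTU / 3412 = 14,140 kWh heat; / 2.53 = 5,589 kWh in → × €0.328 = €1,833.20
Difference = |€1,007.14 − €1,833.20| = €826.05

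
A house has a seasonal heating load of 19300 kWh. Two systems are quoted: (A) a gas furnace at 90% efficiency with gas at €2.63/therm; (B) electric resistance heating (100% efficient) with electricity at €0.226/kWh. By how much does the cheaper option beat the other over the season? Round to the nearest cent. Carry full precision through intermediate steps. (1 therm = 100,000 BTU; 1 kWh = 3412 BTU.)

Heat load = 19300 kWh × 3412 = 65,851,600 BTU
Gas: input = 65,851,600 / 0.90 = 73,168,444 BTU = 731.7 therm → 731.7 × €2.63 = €1,924.33
Electric: 65,851,600 BTU / 3412 = 19,300 kWh → × €0.226 = €4,361.80
Difference = |€1,924.33 − €4,361.80| = €2,437.47

€2437.47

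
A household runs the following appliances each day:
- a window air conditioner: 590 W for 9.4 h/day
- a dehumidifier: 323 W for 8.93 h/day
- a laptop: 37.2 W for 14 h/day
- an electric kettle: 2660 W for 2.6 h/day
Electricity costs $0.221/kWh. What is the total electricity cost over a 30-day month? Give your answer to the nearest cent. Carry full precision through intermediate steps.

window air conditioner: 590 W × 9.4 h × 30 d = 166,380 Wh = 166.4 kWh
dehumidifier: 323 W × 8.93 h × 30 d = 86,532 Wh = 86.53 kWh
laptop: 37.2 W × 14 h × 30 d = 15,624 Wh = 15.62 kWh
electric kettle: 2660 W × 2.6 h × 30 d = 207,480 Wh = 207.5 kWh
Total energy = 166.4 + 86.53 + 15.62 + 207.5 = 476 kWh
Cost = 476 kWh × $0.221 = $105.20

$105.20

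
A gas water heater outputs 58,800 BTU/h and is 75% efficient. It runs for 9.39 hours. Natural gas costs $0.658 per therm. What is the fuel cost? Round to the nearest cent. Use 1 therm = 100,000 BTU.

$4.84

Heat delivered = 58,800 BTU/h × 9.39 h = 552,132 BTU
Gas input = 552,132 / 0.75 = 736,176 BTU
= 736,176 / 100,000 = 7.362 therm
Cost = 7.362 × $0.658/therm = $4.84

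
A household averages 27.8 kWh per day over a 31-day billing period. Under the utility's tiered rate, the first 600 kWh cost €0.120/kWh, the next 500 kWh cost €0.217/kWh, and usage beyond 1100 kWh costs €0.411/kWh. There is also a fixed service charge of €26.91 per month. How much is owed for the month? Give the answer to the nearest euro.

Usage = 27.8 kWh/day × 31 days = 861.8 kWh
First 600 kWh × €0.120 = €72.00
Next 261.8 kWh × €0.217 = €56.81
Remaining tier: 0 kWh (not reached)
Energy charge = €128.81; + service €26.91 = €155.72 ≈ €156

€156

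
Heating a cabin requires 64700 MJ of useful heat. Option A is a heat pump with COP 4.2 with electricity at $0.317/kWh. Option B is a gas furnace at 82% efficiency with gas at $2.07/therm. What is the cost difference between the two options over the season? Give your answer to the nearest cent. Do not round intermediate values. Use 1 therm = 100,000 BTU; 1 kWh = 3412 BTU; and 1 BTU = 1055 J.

Heat load = 64700 MJ = 64,700,000,000 J / 1055 = 61,327,014 BTU
Gas: input = 61,327,014 / 0.82 = 74,789,042 BTU = 747.9 therm → 747.9 × $2.07 = $1,548.13
Heat pump: 61,327,014 BTU / 3412 = 17,970 kWh heat; / 4.2 = 4,280 kWh in → × $0.317 = $1,356.60
Difference = |$1,548.13 − $1,356.60| = $191.53

$191.53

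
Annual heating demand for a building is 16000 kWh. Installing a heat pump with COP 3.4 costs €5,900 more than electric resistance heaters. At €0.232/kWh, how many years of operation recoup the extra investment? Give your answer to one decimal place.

2.3 years

Resistance: 16000 kWh × €0.232 = €3,712.00/yr
Heat pump: 16000 / 3.4 = 4706 kWh in → × €0.232 = €1,091.76/yr
Annual savings = €2,620.24
Payback = €5,900 / €2,620.24 = 2.25 years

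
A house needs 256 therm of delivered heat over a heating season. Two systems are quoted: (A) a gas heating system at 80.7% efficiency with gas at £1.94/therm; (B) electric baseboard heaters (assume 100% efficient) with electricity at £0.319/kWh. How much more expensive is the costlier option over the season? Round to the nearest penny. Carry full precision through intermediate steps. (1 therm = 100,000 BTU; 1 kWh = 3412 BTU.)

Heat load = 256 therm × 100,000 = 25,600,000 BTU
Gas: input = 25,600,000 / 0.807 = 31,722,429 BTU = 317.2 therm → 317.2 × £1.94 = £615.42
Electric: 25,600,000 BTU / 3412 = 7,503 kWh → × £0.319 = £2,393.43
Difference = |£615.42 − £2,393.43| = £1,778.02

£1778.02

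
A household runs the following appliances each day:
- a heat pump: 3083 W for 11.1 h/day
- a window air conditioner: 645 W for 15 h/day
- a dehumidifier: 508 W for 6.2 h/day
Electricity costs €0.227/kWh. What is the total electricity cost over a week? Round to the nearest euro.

heat pump: 3083 W × 11.1 h × 7 d = 239,549 Wh = 239.5 kWh
window air conditioner: 645 W × 15 h × 7 d = 67,725 Wh = 67.72 kWh
dehumidifier: 508 W × 6.2 h × 7 d = 22,047 Wh = 22.05 kWh
Total energy = 239.5 + 67.72 + 22.05 = 329.3 kWh
Cost = 329.3 kWh × €0.227 = €74.76 ≈ €75

€75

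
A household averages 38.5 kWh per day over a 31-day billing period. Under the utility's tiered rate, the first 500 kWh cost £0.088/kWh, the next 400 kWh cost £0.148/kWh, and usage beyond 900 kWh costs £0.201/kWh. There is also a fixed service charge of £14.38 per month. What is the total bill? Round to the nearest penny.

£176.57

Usage = 38.5 kWh/day × 31 days = 1193.5 kWh
First 500 kWh × £0.088 = £44.00
Next 400 kWh × £0.148 = £59.20
Remaining 293.5 kWh × £0.201 = £58.99
Energy charge = £162.19; + service £14.38 = £176.57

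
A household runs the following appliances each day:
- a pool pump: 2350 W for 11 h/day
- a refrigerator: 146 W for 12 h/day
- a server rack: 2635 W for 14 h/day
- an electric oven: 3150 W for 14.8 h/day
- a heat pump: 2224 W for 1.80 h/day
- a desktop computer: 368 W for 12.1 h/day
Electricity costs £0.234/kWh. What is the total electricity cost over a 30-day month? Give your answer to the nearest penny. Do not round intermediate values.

pool pump: 2350 W × 11 h × 30 d = 775,500 Wh = 775.5 kWh
refrigerator: 146 W × 12 h × 30 d = 52,560 Wh = 52.56 kWh
server rack: 2635 W × 14 h × 30 d = 1,106,700 Wh = 1,107 kWh
electric oven: 3150 W × 14.8 h × 30 d = 1,398,600 Wh = 1,399 kWh
heat pump: 2224 W × 1.80 h × 30 d = 120,096 Wh = 120.1 kWh
desktop computer: 368 W × 12.1 h × 30 d = 133,584 Wh = 133.6 kWh
Total energy = 775.5 + 52.56 + 1,107 + 1,399 + 120.1 + 133.6 = 3,587 kWh
Cost = 3,587 kWh × £0.234 = £839.37

£839.37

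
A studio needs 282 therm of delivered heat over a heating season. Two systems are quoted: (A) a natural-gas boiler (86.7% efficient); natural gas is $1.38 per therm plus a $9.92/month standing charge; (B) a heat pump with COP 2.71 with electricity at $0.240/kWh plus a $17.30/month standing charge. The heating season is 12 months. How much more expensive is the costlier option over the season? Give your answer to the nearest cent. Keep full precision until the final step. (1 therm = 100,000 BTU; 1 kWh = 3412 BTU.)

Heat load = 282 therm × 100,000 = 28,200,000 BTU
Gas: input = 28,200,000 / 0.867 = 32,525,952 BTU = 325.3 therm → 325.3 × $1.38 = $448.86; + 12 × $9.92 standing = $567.90
Heat pump: 28,200,000 BTU / 3412 = 8,265 kWh heat; / 2.71 = 3,050 kWh in → × $0.240 = $731.95; + 12 × $17.30 standing = $939.55
Difference = |$567.90 − $939.55| = $371.65

$371.65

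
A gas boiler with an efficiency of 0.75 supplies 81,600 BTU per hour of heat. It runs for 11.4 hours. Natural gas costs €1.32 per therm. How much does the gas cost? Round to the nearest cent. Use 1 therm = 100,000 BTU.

Heat delivered = 81,600 BTU/h × 11.4 h = 930,240 BTU
Gas input = 930,240 / 0.75 = 1,240,320 BTU
= 1,240,320 / 100,000 = 12.4 therm
Cost = 12.4 × €1.32/therm = €16.37

€16.37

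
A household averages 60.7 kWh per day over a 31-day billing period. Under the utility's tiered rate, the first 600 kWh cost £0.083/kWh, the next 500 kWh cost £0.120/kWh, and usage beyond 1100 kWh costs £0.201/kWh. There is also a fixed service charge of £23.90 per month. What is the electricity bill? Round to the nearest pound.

Usage = 60.7 kWh/day × 31 days = 1881.7 kWh
First 600 kWh × £0.083 = £49.80
Next 500 kWh × £0.120 = £60.00
Remaining 781.7 kWh × £0.201 = £157.12
Energy charge = £266.92; + service £23.90 = £290.82 ≈ £291

£291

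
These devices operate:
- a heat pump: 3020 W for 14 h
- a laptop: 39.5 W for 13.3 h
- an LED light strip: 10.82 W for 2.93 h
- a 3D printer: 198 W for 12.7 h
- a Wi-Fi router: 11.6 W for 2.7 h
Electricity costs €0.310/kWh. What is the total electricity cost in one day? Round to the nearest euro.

€14

heat pump: 3020 W × 14 h = 42,280 Wh = 42.28 kWh
laptop: 39.5 W × 13.3 h = 525 Wh = 0.5253 kWh
LED light strip: 10.82 W × 2.93 h = 32 Wh = 0.0317 kWh
3D printer: 198 W × 12.7 h = 2,515 Wh = 2.515 kWh
Wi-Fi router: 11.6 W × 2.7 h = 31 Wh = 0.03132 kWh
Total energy = 42.28 + 0.5253 + 0.0317 + 2.515 + 0.03132 = 45.38 kWh
Cost = 45.38 kWh × €0.310 = €14.07 ≈ €14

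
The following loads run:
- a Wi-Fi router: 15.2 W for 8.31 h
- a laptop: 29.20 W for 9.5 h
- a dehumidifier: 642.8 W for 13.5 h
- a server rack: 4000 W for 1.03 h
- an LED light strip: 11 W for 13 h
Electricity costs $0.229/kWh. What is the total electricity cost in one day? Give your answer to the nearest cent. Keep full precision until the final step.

$3.06

Wi-Fi router: 15.2 W × 8.31 h = 126 Wh = 0.1263 kWh
laptop: 29.20 W × 9.5 h = 277 Wh = 0.2774 kWh
dehumidifier: 642.8 W × 13.5 h = 8,678 Wh = 8.678 kWh
server rack: 4000 W × 1.03 h = 4,120 Wh = 4.12 kWh
LED light strip: 11 W × 13 h = 143 Wh = 0.143 kWh
Total energy = 0.1263 + 0.2774 + 8.678 + 4.12 + 0.143 = 13.34 kWh
Cost = 13.34 kWh × $0.229 = $3.06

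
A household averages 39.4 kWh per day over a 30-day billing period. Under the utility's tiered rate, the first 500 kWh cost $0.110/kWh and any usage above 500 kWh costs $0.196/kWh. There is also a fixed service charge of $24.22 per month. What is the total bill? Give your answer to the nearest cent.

Usage = 39.4 kWh/day × 30 days = 1182 kWh
First 500 kWh × $0.110 = $55.00
Remaining 682 kWh × $0.196 = $133.67
Energy charge = $188.67; + service $24.22 = $212.89

$212.89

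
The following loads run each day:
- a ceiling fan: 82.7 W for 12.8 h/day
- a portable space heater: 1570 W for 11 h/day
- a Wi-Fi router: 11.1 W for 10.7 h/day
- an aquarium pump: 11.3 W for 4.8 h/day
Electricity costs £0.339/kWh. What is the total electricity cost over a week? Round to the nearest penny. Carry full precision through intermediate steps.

ceiling fan: 82.7 W × 12.8 h × 7 d = 7,410 Wh = 7.41 kWh
portable space heater: 1570 W × 11 h × 7 d = 120,890 Wh = 120.9 kWh
Wi-Fi router: 11.1 W × 10.7 h × 7 d = 831 Wh = 0.8314 kWh
aquarium pump: 11.3 W × 4.8 h × 7 d = 380 Wh = 0.3797 kWh
Total energy = 7.41 + 120.9 + 0.8314 + 0.3797 = 129.5 kWh
Cost = 129.5 kWh × £0.339 = £43.90

£43.90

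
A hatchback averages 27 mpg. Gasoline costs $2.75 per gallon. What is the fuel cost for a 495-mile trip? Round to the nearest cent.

Fuel = 495 mi / 27 mpg = 18.33 gal
Cost = 18.33 gal × $2.75/gal = $50.42

$50.42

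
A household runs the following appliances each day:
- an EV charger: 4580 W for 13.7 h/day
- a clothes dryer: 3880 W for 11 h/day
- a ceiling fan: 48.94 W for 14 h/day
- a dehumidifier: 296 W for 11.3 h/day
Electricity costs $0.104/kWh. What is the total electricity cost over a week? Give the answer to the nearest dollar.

EV charger: 4580 W × 13.7 h × 7 d = 439,222 Wh = 439.2 kWh
clothes dryer: 3880 W × 11 h × 7 d = 298,760 Wh = 298.8 kWh
ceiling fan: 48.94 W × 14 h × 7 d = 4,796 Wh = 4.796 kWh
dehumidifier: 296 W × 11.3 h × 7 d = 23,414 Wh = 23.41 kWh
Total energy = 439.2 + 298.8 + 4.796 + 23.41 = 766.2 kWh
Cost = 766.2 kWh × $0.104 = $79.68 ≈ $80

$80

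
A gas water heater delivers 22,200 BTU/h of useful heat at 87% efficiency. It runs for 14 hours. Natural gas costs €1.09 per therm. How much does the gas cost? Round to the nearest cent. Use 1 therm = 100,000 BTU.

€3.89

Heat delivered = 22,200 BTU/h × 14 h = 310,800 BTU
Gas input = 310,800 / 0.87 = 357,241 BTU
= 357,241 / 100,000 = 3.572 therm
Cost = 3.572 × €1.09/therm = €3.89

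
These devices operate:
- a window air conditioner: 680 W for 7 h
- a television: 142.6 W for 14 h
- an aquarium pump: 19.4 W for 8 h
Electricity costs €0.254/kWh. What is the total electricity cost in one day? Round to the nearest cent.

€1.76

window air conditioner: 680 W × 7 h = 4,760 Wh = 4.76 kWh
television: 142.6 W × 14 h = 1,996 Wh = 1.996 kWh
aquarium pump: 19.4 W × 8 h = 155 Wh = 0.1552 kWh
Total energy = 4.76 + 1.996 + 0.1552 = 6.912 kWh
Cost = 6.912 kWh × €0.254 = €1.76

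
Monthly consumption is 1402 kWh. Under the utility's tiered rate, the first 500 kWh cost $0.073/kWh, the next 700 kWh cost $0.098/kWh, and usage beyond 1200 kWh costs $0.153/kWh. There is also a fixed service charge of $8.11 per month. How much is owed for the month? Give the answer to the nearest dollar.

$144

First 500 kWh × $0.073 = $36.50
Next 700 kWh × $0.098 = $68.60
Remaining 202 kWh × $0.153 = $30.91
Energy charge = $136.01; + service $8.11 = $144.12 ≈ $144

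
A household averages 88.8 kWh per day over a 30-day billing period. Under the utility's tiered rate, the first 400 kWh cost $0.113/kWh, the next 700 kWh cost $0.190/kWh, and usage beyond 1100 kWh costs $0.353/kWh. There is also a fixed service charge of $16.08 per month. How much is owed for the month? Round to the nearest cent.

Usage = 88.8 kWh/day × 30 days = 2664 kWh
First 400 kWh × $0.113 = $45.20
Next 700 kWh × $0.190 = $133.00
Remaining 1564 kWh × $0.353 = $552.09
Energy charge = $730.29; + service $16.08 = $746.37

$746.37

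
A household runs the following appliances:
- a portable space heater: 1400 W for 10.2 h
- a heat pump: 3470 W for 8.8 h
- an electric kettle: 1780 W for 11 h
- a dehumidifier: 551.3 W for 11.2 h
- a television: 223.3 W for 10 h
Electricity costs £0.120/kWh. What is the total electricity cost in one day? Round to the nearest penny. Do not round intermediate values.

portable space heater: 1400 W × 10.2 h = 14,280 Wh = 14.28 kWh
heat pump: 3470 W × 8.8 h = 30,536 Wh = 30.54 kWh
electric kettle: 1780 W × 11 h = 19,580 Wh = 19.58 kWh
dehumidifier: 551.3 W × 11.2 h = 6,175 Wh = 6.175 kWh
television: 223.3 W × 10 h = 2,233 Wh = 2.233 kWh
Total energy = 14.28 + 30.54 + 19.58 + 6.175 + 2.233 = 72.8 kWh
Cost = 72.8 kWh × £0.120 = £8.74

£8.74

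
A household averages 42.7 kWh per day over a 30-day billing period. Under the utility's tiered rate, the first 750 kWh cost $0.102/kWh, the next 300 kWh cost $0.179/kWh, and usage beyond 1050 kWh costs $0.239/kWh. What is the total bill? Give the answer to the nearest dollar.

Usage = 42.7 kWh/day × 30 days = 1281 kWh
First 750 kWh × $0.102 = $76.50
Next 300 kWh × $0.179 = $53.70
Remaining 231 kWh × $0.239 = $55.21
Total = $185.41 ≈ $185

$185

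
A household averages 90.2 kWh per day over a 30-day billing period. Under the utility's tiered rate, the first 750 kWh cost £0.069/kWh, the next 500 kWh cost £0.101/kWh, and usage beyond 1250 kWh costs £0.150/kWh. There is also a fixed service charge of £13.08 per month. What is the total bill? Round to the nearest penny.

£333.73

Usage = 90.2 kWh/day × 30 days = 2706 kWh
First 750 kWh × £0.069 = £51.75
Next 500 kWh × £0.101 = £50.50
Remaining 1456 kWh × £0.150 = £218.40
Energy charge = £320.65; + service £13.08 = £333.73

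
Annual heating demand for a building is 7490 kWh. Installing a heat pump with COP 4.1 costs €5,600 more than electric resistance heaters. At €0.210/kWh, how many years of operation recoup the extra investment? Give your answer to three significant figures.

Resistance: 7490 kWh × €0.210 = €1,572.90/yr
Heat pump: 7490 / 4.1 = 1827 kWh in → × €0.210 = €383.63/yr
Annual savings = €1,189.27
Payback = €5,600 / €1,189.27 = 4.71 years

4.71 years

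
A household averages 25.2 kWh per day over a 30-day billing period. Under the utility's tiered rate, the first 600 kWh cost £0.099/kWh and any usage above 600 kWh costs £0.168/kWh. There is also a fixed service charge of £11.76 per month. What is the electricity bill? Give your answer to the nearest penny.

£97.37

Usage = 25.2 kWh/day × 30 days = 756 kWh
First 600 kWh × £0.099 = £59.40
Remaining 156 kWh × £0.168 = £26.21
Energy charge = £85.61; + service £11.76 = £97.37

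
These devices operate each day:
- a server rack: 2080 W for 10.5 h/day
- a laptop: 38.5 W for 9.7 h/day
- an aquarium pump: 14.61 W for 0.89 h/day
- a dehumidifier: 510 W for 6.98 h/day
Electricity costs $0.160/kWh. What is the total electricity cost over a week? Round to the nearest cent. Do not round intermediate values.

$28.88

server rack: 2080 W × 10.5 h × 7 d = 152,880 Wh = 152.9 kWh
laptop: 38.5 W × 9.7 h × 7 d = 2,614 Wh = 2.614 kWh
aquarium pump: 14.61 W × 0.89 h × 7 d = 91 Wh = 0.09102 kWh
dehumidifier: 510 W × 6.98 h × 7 d = 24,919 Wh = 24.92 kWh
Total energy = 152.9 + 2.614 + 0.09102 + 24.92 = 180.5 kWh
Cost = 180.5 kWh × $0.160 = $28.88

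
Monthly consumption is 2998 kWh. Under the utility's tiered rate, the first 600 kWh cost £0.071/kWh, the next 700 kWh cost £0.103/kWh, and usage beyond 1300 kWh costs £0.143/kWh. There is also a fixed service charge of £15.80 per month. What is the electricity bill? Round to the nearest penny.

First 600 kWh × £0.071 = £42.60
Next 700 kWh × £0.103 = £72.10
Remaining 1698 kWh × £0.143 = £242.81
Energy charge = £357.51; + service £15.80 = £373.31

£373.31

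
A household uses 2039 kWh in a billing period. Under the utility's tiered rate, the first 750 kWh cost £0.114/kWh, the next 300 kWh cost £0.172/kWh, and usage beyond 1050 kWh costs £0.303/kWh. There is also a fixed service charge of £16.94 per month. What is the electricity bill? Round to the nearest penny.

First 750 kWh × £0.114 = £85.50
Next 300 kWh × £0.172 = £51.60
Remaining 989 kWh × £0.303 = £299.67
Energy charge = £436.77; + service £16.94 = £453.71

£453.71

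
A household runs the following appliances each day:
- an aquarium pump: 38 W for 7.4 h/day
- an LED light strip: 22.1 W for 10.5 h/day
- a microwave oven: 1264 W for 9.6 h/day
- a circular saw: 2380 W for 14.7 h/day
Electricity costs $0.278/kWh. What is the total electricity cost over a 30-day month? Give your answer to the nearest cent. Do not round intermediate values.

$397.26

aquarium pump: 38 W × 7.4 h × 30 d = 8,436 Wh = 8.436 kWh
LED light strip: 22.1 W × 10.5 h × 30 d = 6,962 Wh = 6.962 kWh
microwave oven: 1264 W × 9.6 h × 30 d = 364,032 Wh = 364 kWh
circular saw: 2380 W × 14.7 h × 30 d = 1,049,580 Wh = 1,050 kWh
Total energy = 8.436 + 6.962 + 364 + 1,050 = 1,429 kWh
Cost = 1,429 kWh × $0.278 = $397.26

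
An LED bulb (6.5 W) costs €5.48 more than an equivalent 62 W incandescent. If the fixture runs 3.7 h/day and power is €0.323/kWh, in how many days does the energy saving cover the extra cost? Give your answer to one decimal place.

82.6 days

Power saved = 62 − 6.5 = 55.5 W
Daily energy saved = 55.5 W × 3.7 h = 205.4 Wh = 0.20535 kWh
Daily savings = 0.20535 × €0.323 = €0.0663
Payback = €5.48 / €0.0663 per day = 82.62 days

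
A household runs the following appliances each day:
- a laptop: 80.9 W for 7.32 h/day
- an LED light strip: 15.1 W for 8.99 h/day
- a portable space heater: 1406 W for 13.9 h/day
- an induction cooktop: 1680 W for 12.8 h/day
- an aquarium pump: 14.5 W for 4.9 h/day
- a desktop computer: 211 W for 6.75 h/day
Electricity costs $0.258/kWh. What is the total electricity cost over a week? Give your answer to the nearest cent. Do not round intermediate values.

laptop: 80.9 W × 7.32 h × 7 d = 4,145 Wh = 4.145 kWh
LED light strip: 15.1 W × 8.99 h × 7 d = 950 Wh = 0.9502 kWh
portable space heater: 1406 W × 13.9 h × 7 d = 136,804 Wh = 136.8 kWh
induction cooktop: 1680 W × 12.8 h × 7 d = 150,528 Wh = 150.5 kWh
aquarium pump: 14.5 W × 4.9 h × 7 d = 497 Wh = 0.4974 kWh
desktop computer: 211 W × 6.75 h × 7 d = 9,970 Wh = 9.97 kWh
Total energy = 4.145 + 0.9502 + 136.8 + 150.5 + 0.4974 + 9.97 = 302.9 kWh
Cost = 302.9 kWh × $0.258 = $78.15

$78.15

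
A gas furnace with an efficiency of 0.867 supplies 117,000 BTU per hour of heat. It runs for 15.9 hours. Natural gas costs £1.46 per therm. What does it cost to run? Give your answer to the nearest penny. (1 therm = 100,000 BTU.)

£31.33

Heat delivered = 117,000 BTU/h × 15.9 h = 1,860,300 BTU
Gas input = 1,860,300 / 0.867 = 2,145,675 BTU
= 2,145,675 / 100,000 = 21.46 therm
Cost = 21.46 × £1.46/therm = £31.33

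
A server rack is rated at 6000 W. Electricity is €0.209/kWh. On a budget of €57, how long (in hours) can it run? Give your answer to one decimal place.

45.5 h

Energy budget = €57 / €0.209 per kWh = 272.7 kWh = 272,727 Wh
Runtime = 272,727 Wh / 6000 W = 45.45 h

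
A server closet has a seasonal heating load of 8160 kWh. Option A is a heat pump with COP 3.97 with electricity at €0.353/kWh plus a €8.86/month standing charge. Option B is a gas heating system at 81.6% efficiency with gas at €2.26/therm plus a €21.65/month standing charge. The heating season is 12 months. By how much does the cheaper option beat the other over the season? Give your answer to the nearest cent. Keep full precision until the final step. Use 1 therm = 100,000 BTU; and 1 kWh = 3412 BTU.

€199.03

Heat load = 8160 kWh × 3412 = 27,841,920 BTU
Gas: input = 27,841,920 / 0.816 = 34,120,000 BTU = 341.2 therm → 341.2 × €2.26 = €771.11; + 12 × €21.65 standing = €1,030.91
Heat pump: 27,841,920 BTU / 3412 = 8,160 kWh heat; / 3.97 = 2,055 kWh in → × €0.353 = €725.56; + 12 × €8.86 standing = €831.88
Difference = |€1,030.91 − €831.88| = €199.03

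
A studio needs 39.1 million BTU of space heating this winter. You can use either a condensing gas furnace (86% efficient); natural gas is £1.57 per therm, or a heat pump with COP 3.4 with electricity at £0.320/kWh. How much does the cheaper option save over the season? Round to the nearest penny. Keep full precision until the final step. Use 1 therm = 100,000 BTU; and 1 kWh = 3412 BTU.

£364.74

Heat load = 39.1 × 10⁶ BTU = 39,100,000 BTU
Gas: input = 39,100,000 / 0.86 = 45,465,116 BTU = 454.7 therm → 454.7 × £1.57 = £713.80
Heat pump: 39,100,000 BTU / 3412 = 11,460 kWh heat; / 3.4 = 3,370 kWh in → × £0.320 = £1,078.55
Difference = |£713.80 − £1,078.55| = £364.74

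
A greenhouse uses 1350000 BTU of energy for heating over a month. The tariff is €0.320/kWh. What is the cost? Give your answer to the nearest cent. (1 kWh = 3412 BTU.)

€126.61

1350000 BTU × (0.00029308 kWh/BTU) = 395.7 kWh
Cost = 395.7 kWh × €0.320/kWh = €126.61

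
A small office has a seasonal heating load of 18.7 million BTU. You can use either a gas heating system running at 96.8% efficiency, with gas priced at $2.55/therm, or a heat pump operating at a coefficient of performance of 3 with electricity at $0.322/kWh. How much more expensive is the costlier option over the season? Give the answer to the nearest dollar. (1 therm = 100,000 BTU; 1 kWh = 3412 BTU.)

$96

Heat load = 18.7 × 10⁶ BTU = 18,700,000 BTU
Gas: input = 18,700,000 / 0.968 = 19,318,182 BTU = 193.2 therm → 193.2 × $2.55 = $492.61
Heat pump: 18,700,000 BTU / 3412 = 5,481 kWh heat; / 3 = 1,827 kWh in → × $0.322 = $588.26
Difference = |$492.61 − $588.26| = $95.64 ≈ $96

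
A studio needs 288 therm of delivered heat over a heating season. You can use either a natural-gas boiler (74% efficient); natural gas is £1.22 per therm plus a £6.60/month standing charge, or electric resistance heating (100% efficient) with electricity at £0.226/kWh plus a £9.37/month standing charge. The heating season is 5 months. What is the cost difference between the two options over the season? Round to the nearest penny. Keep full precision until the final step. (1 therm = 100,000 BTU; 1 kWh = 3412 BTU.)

£1446.66

Heat load = 288 therm × 100,000 = 28,800,000 BTU
Gas: input = 28,800,000 / 0.74 = 38,918,919 BTU = 389.2 therm → 389.2 × £1.22 = £474.81; + 5 × £6.60 standing = £507.81
Electric: 28,800,000 BTU / 3412 = 8,441 kWh → × £0.226 = £1,907.62; + 5 × £9.37 standing = £1,954.47
Difference = |£507.81 − £1,954.47| = £1,446.66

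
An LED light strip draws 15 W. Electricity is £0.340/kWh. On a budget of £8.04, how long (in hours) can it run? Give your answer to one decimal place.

1576.5 h

Energy budget = £8.04 / £0.340 per kWh = 23.65 kWh = 23,647 Wh
Runtime = 23,647 Wh / 15 W = 1,576 h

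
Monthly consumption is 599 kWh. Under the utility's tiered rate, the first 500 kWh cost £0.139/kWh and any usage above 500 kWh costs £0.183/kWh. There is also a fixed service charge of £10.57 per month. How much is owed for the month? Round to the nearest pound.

£98

First 500 kWh × £0.139 = £69.50
Remaining 99 kWh × £0.183 = £18.12
Energy charge = £87.62; + service £10.57 = £98.19 ≈ £98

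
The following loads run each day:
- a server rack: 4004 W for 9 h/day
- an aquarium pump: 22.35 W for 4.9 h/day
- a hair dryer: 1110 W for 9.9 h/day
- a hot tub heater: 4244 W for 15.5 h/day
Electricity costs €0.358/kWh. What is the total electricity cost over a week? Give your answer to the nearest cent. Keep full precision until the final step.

€282.97

server rack: 4004 W × 9 h × 7 d = 252,252 Wh = 252.3 kWh
aquarium pump: 22.35 W × 4.9 h × 7 d = 767 Wh = 0.7666 kWh
hair dryer: 1110 W × 9.9 h × 7 d = 76,923 Wh = 76.92 kWh
hot tub heater: 4244 W × 15.5 h × 7 d = 460,474 Wh = 460.5 kWh
Total energy = 252.3 + 0.7666 + 76.92 + 460.5 = 790.4 kWh
Cost = 790.4 kWh × €0.358 = €282.97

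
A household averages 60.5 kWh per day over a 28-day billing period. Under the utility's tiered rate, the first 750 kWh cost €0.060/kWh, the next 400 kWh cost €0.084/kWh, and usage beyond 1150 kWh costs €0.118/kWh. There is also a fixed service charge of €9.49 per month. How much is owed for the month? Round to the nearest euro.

€152

Usage = 60.5 kWh/day × 28 days = 1694 kWh
First 750 kWh × €0.060 = €45.00
Next 400 kWh × €0.084 = €33.60
Remaining 544 kWh × €0.118 = €64.19
Energy charge = €142.79; + service €9.49 = €152.28 ≈ €152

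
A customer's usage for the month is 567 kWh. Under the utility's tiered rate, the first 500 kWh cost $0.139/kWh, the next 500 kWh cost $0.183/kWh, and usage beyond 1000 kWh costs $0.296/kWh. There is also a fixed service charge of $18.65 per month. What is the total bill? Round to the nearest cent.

First 500 kWh × $0.139 = $69.50
Next 67 kWh × $0.183 = $12.26
Remaining tier: 0 kWh (not reached)
Energy charge = $81.76; + service $18.65 = $100.41

$100.41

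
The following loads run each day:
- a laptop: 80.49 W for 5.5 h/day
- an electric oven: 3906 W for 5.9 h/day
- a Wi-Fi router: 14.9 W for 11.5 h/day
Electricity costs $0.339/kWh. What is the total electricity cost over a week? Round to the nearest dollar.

$56

laptop: 80.49 W × 5.5 h × 7 d = 3,099 Wh = 3.099 kWh
electric oven: 3906 W × 5.9 h × 7 d = 161,318 Wh = 161.3 kWh
Wi-Fi router: 14.9 W × 11.5 h × 7 d = 1,199 Wh = 1.199 kWh
Total energy = 3.099 + 161.3 + 1.199 = 165.6 kWh
Cost = 165.6 kWh × $0.339 = $56.14 ≈ $56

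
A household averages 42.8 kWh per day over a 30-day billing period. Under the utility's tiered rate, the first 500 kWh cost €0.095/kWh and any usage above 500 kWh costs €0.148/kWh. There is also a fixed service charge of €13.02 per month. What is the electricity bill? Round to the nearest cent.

Usage = 42.8 kWh/day × 30 days = 1284 kWh
First 500 kWh × €0.095 = €47.50
Remaining 784 kWh × €0.148 = €116.03
Energy charge = €163.53; + service €13.02 = €176.55

€176.55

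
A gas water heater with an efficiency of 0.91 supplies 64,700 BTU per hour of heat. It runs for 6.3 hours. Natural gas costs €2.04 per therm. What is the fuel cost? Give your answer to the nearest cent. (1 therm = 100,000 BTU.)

Heat delivered = 64,700 BTU/h × 6.3 h = 407,610 BTU
Gas input = 407,610 / 0.91 = 447,923 BTU
= 447,923 / 100,000 = 4.479 therm
Cost = 4.479 × €2.04/therm = €9.14

€9.14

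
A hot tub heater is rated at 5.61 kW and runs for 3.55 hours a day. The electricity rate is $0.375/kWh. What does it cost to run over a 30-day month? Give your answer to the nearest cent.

$224.05

Energy = 5610 W × 3.55 h/day × 30 days = 597,465 Wh = 597.5 kWh
Cost = 597.5 kWh × $0.375/kWh = $224.05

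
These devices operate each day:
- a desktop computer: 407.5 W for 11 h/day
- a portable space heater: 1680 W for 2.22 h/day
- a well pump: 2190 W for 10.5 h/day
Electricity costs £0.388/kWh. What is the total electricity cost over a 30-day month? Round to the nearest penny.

£363.25

desktop computer: 407.5 W × 11 h × 30 d = 134,475 Wh = 134.5 kWh
portable space heater: 1680 W × 2.22 h × 30 d = 111,888 Wh = 111.9 kWh
well pump: 2190 W × 10.5 h × 30 d = 689,850 Wh = 689.9 kWh
Total energy = 134.5 + 111.9 + 689.9 = 936.2 kWh
Cost = 936.2 kWh × £0.388 = £363.25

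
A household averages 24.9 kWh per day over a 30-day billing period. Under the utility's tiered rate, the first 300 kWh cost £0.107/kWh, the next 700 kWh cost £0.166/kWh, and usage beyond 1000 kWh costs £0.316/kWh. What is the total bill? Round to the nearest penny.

Usage = 24.9 kWh/day × 30 days = 747 kWh
First 300 kWh × £0.107 = £32.10
Next 447 kWh × £0.166 = £74.20
Remaining tier: 0 kWh (not reached)
Total = £106.30

£106.30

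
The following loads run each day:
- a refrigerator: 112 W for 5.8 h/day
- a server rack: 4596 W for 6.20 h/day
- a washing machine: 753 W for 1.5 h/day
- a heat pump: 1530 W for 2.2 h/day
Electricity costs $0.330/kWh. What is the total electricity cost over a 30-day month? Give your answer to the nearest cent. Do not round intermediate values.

refrigerator: 112 W × 5.8 h × 30 d = 19,488 Wh = 19.49 kWh
server rack: 4596 W × 6.20 h × 30 d = 854,856 Wh = 854.9 kWh
washing machine: 753 W × 1.5 h × 30 d = 33,885 Wh = 33.88 kWh
heat pump: 1530 W × 2.2 h × 30 d = 100,980 Wh = 101 kWh
Total energy = 19.49 + 854.9 + 33.88 + 101 = 1,009 kWh
Cost = 1,009 kWh × $0.330 = $333.04

$333.04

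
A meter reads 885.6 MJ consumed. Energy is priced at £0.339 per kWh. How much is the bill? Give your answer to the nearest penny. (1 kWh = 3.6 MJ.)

885.6 MJ × (0.27778 kWh/MJ) = 246 kWh
Cost = 246 kWh × £0.339/kWh = £83.39

£83.39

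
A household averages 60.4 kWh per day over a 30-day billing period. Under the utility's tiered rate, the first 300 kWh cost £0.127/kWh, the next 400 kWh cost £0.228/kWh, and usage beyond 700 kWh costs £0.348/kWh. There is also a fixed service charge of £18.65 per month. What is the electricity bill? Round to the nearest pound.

Usage = 60.4 kWh/day × 30 days = 1812 kWh
First 300 kWh × £0.127 = £38.10
Next 400 kWh × £0.228 = £91.20
Remaining 1112 kWh × £0.348 = £386.98
Energy charge = £516.28; + service £18.65 = £534.93 ≈ £535

£535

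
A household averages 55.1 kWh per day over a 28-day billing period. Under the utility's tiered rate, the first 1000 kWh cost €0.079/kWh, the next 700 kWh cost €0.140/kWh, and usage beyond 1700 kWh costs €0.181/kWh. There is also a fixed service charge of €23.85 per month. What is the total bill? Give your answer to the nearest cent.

Usage = 55.1 kWh/day × 28 days = 1542.8 kWh
First 1000 kWh × €0.079 = €79.00
Next 542.8 kWh × €0.140 = €75.99
Remaining tier: 0 kWh (not reached)
Energy charge = €154.99; + service €23.85 = €178.84

€178.84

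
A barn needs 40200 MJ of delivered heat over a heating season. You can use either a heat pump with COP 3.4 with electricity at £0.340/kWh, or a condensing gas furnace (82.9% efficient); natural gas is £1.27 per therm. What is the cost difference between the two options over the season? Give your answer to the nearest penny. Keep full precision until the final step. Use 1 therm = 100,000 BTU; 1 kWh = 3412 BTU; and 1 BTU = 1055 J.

Heat load = 40200 MJ = 40,200,000,000 J / 1055 = 38,104,265 BTU
Gas: input = 38,104,265 / 0.829 = 45,964,132 BTU = 459.6 therm → 459.6 × £1.27 = £583.74
Heat pump: 38,104,265 BTU / 3412 = 11,170 kWh heat; / 3.4 = 3,285 kWh in → × £0.340 = £1,116.77
Difference = |£583.74 − £1,116.77| = £533.03

£533.03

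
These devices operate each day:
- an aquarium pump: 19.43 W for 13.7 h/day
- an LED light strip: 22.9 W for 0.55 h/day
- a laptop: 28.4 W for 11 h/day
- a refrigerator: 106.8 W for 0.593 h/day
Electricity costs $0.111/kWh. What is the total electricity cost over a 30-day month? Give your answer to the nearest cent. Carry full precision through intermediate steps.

aquarium pump: 19.43 W × 13.7 h × 30 d = 7,986 Wh = 7.986 kWh
LED light strip: 22.9 W × 0.55 h × 30 d = 378 Wh = 0.3779 kWh
laptop: 28.4 W × 11 h × 30 d = 9,372 Wh = 9.372 kWh
refrigerator: 106.8 W × 0.593 h × 30 d = 1,900 Wh = 1.9 kWh
Total energy = 7.986 + 0.3779 + 9.372 + 1.9 = 19.64 kWh
Cost = 19.64 kWh × $0.111 = $2.18

$2.18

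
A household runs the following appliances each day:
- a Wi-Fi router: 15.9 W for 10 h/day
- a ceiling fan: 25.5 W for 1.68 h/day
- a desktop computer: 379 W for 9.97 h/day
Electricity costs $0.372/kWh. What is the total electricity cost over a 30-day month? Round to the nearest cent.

$44.42

Wi-Fi router: 15.9 W × 10 h × 30 d = 4,770 Wh = 4.77 kWh
ceiling fan: 25.5 W × 1.68 h × 30 d = 1,285 Wh = 1.285 kWh
desktop computer: 379 W × 9.97 h × 30 d = 113,359 Wh = 113.4 kWh
Total energy = 4.77 + 1.285 + 113.4 = 119.4 kWh
Cost = 119.4 kWh × $0.372 = $44.42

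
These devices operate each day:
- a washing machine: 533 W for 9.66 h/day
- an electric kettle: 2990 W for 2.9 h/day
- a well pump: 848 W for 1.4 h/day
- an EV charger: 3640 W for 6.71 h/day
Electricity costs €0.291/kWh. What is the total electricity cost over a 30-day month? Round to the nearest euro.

€344

washing machine: 533 W × 9.66 h × 30 d = 154,463 Wh = 154.5 kWh
electric kettle: 2990 W × 2.9 h × 30 d = 260,130 Wh = 260.1 kWh
well pump: 848 W × 1.4 h × 30 d = 35,616 Wh = 35.62 kWh
EV charger: 3640 W × 6.71 h × 30 d = 732,732 Wh = 732.7 kWh
Total energy = 154.5 + 260.1 + 35.62 + 732.7 = 1,183 kWh
Cost = 1,183 kWh × €0.291 = €344.24 ≈ €344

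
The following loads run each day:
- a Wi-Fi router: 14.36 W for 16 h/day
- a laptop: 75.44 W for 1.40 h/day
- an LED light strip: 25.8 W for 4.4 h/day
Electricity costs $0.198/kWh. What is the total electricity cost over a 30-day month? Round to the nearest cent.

Wi-Fi router: 14.36 W × 16 h × 30 d = 6,893 Wh = 6.893 kWh
laptop: 75.44 W × 1.40 h × 30 d = 3,168 Wh = 3.168 kWh
LED light strip: 25.8 W × 4.4 h × 30 d = 3,406 Wh = 3.406 kWh
Total energy = 6.893 + 3.168 + 3.406 = 13.47 kWh
Cost = 13.47 kWh × $0.198 = $2.67

$2.67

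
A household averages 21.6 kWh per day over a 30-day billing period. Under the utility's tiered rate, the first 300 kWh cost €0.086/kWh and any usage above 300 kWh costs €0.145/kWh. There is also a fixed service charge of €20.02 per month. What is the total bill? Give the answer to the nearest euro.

Usage = 21.6 kWh/day × 30 days = 648 kWh
First 300 kWh × €0.086 = €25.80
Remaining 348 kWh × €0.145 = €50.46
Energy charge = €76.26; + service €20.02 = €96.28 ≈ €96

€96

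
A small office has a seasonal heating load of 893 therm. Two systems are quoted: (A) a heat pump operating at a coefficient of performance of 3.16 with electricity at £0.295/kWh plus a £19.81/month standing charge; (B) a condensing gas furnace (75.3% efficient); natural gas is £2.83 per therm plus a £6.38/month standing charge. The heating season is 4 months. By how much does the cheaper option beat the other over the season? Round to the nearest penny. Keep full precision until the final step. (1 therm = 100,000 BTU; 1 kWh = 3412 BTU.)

Heat load = 893 therm × 100,000 = 89,300,000 BTU
Gas: input = 89,300,000 / 0.753 = 118,592,297 BTU = 1,186 therm → 1,186 × £2.83 = £3,356.16; + 4 × £6.38 standing = £3,381.68
Heat pump: 89,300,000 BTU / 3412 = 26,170 kWh heat; / 3.16 = 8,282 kWh in → × £0.295 = £2,443.30; + 4 × £19.81 standing = £2,522.54
Difference = |£3,381.68 − £2,522.54| = £859.14

£859.14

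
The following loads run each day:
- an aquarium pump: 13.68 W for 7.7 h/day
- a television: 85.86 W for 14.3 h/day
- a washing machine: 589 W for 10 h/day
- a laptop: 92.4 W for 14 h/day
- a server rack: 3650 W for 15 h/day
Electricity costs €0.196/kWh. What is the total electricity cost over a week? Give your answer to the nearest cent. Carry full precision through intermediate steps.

€86.80

aquarium pump: 13.68 W × 7.7 h × 7 d = 737 Wh = 0.7374 kWh
television: 85.86 W × 14.3 h × 7 d = 8,595 Wh = 8.595 kWh
washing machine: 589 W × 10 h × 7 d = 41,230 Wh = 41.23 kWh
laptop: 92.4 W × 14 h × 7 d = 9,055 Wh = 9.055 kWh
server rack: 3650 W × 15 h × 7 d = 383,250 Wh = 383.2 kWh
Total energy = 0.7374 + 8.595 + 41.23 + 9.055 + 383.2 = 442.9 kWh
Cost = 442.9 kWh × €0.196 = €86.80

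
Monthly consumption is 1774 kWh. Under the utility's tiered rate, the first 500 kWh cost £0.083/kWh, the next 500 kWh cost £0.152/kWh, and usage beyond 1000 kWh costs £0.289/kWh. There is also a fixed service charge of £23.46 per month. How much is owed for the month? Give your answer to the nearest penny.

First 500 kWh × £0.083 = £41.50
Next 500 kWh × £0.152 = £76.00
Remaining 774 kWh × £0.289 = £223.69
Energy charge = £341.19; + service £23.46 = £364.65

£364.65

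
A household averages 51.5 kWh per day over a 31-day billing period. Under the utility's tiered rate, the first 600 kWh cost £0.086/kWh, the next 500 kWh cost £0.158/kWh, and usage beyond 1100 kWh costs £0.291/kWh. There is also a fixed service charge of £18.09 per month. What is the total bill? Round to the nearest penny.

£293.17

Usage = 51.5 kWh/day × 31 days = 1596.5 kWh
First 600 kWh × £0.086 = £51.60
Next 500 kWh × £0.158 = £79.00
Remaining 496.5 kWh × £0.291 = £144.48
Energy charge = £275.08; + service £18.09 = £293.17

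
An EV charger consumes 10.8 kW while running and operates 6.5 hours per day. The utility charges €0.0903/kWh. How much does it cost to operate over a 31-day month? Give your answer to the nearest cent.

Energy = 10800 W × 6.5 h/day × 31 days = 2,176,200 Wh = 2,176 kWh
Cost = 2,176 kWh × €0.0903/kWh = €196.51

€196.51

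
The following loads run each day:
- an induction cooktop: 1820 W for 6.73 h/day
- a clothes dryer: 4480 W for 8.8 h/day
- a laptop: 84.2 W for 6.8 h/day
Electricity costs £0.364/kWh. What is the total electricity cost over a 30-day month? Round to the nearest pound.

£571

induction cooktop: 1820 W × 6.73 h × 30 d = 367,458 Wh = 367.5 kWh
clothes dryer: 4480 W × 8.8 h × 30 d = 1,182,720 Wh = 1,183 kWh
laptop: 84.2 W × 6.8 h × 30 d = 17,177 Wh = 17.18 kWh
Total energy = 367.5 + 1,183 + 17.18 = 1,567 kWh
Cost = 1,567 kWh × £0.364 = £570.52 ≈ £571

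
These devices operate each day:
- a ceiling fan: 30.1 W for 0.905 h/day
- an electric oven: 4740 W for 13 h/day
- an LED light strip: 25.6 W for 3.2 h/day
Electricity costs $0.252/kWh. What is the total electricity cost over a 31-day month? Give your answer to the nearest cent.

$482.23

ceiling fan: 30.1 W × 0.905 h × 31 d = 844 Wh = 0.8445 kWh
electric oven: 4740 W × 13 h × 31 d = 1,910,220 Wh = 1,910 kWh
LED light strip: 25.6 W × 3.2 h × 31 d = 2,540 Wh = 2.54 kWh
Total energy = 0.8445 + 1,910 + 2.54 = 1,914 kWh
Cost = 1,914 kWh × $0.252 = $482.23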